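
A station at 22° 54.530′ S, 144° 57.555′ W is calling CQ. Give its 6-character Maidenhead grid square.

BG77mc

Shift to the Maidenhead origin (180°W, 90°S): lon 35.0408, lat 67.0912.
Field: 35.0408/20 → 1 → B, 67.0912/10 → 6 → G; chars BG.
Square: 15.0408/2 → 7, 7.0912/1 → 7; chars 77.
Subsquare: 1.0408/0.0833333 → 12 → m, 0.0912/0.0416667 → 2 → c; chars mc.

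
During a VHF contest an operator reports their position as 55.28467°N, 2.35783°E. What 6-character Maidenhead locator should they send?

Shift to the Maidenhead origin (180°W, 90°S): lon 182.3578, lat 145.2847.
Field: lon ⌊182.3578/20⌋ = 9 → J; lat ⌊145.2847/10⌋ = 14 → O.
Square: lon ⌊2.3578/2⌋ = 1; lat ⌊5.2847/1⌋ = 5.
Subsquare: lon ⌊0.3578/0.0833333⌋ = 4 → e; lat ⌊0.2847/0.0416667⌋ = 6 → g.

JO15eg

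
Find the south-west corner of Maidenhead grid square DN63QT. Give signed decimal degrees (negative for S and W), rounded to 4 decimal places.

43.7917, -106.6667

Field D=3, N=13: +3·20° lon, +13·10° lat → SW at lon -120°, lat 40°.
Square 6, 3: +6·2° lon, +3·1° lat → SW at lon -108°, lat 43°.
Subsquare q=16, t=19: +16·0.0833333° lon, +19·0.0416667° lat → SW at lon -106.667°, lat 43.7917°.
latitude 43.7917, longitude -106.6667.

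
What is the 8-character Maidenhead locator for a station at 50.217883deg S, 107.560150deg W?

Shift to the Maidenhead origin (180°W, 90°S): lon 72.43985, lat 39.78212.
Field: 72.43985/20 → 3 → D, 39.78212/10 → 3 → D; chars DD.
Square: 12.43985/2 → 6, 9.78212/1 → 9; chars 69.
Subsquare: 0.43985/0.0833333 → 5 → f, 0.78212/0.0416667 → 18 → s; chars fs.
Extended square: 0.02318/0.00833333 → 2, 0.03212/0.00416667 → 7; chars 27.

DD69fs27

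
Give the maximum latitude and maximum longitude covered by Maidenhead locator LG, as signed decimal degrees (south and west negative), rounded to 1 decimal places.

Field L=11, G=6: +11·20° lon, +6·10° lat → SW at lon 40°, lat -30°.
Cell spans 20° lon × 10° lat. NE corner is SW corner plus one full cell.
latitude -20.0, longitude 60.0.

-20.0, 60.0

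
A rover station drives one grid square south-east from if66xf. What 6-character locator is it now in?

IF76ae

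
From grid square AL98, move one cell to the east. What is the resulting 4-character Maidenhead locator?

BL08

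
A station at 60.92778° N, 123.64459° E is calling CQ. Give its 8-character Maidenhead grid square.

PP10tw72

Add 180° to longitude and 90° to latitude: 303.64459, 150.92778.
Field: 303.64459/20 → 15 → P, 150.92778/10 → 15 → P; chars PP.
Square: 3.64459/2 → 1, 0.92778/1 → 0; chars 10.
Subsquare: 1.64459/0.0833333 → 19 → t, 0.92778/0.0416667 → 22 → w; chars tw.
Extended square: 0.06126/0.00833333 → 7, 0.01111/0.00416667 → 2; chars 72.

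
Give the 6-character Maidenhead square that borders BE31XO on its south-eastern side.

Longitude subsquare x = 23; +1 → 24, wraps to 0 = a, carry into square.
Longitude square 3; +1 → 4.
Latitude subsquare o = 14; −1 → 13 = n.

BE41an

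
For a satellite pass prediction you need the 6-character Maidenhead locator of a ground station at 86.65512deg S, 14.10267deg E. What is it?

JA73bi

Shift to the Maidenhead origin (180°W, 90°S): lon 194.1027, lat 3.3449.
Field: 194.1027/20 → 9 → J, 3.3449/10 → 0 → A; chars JA.
Square: 14.1027/2 → 7, 3.3449/1 → 3; chars 73.
Subsquare: 0.1027/0.0833333 → 1 → b, 0.3449/0.0416667 → 8 → i; chars bi.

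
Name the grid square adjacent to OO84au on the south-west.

OO74xt

Longitude subsquare a = 0; −1 → -1, wraps to 23 = x, carry into square.
Longitude square 8; −1 → 7.
Latitude subsquare u = 20; −1 → 19 = t.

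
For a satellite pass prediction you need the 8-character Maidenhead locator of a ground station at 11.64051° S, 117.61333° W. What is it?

DH18ei66

Shift to the Maidenhead origin (180°W, 90°S): lon 62.38667, lat 78.35949.
Field: lon ⌊62.38667/20⌋ = 3 → D; lat ⌊78.35949/10⌋ = 7 → H.
Square: lon ⌊2.38667/2⌋ = 1; lat ⌊8.35949/1⌋ = 8.
Subsquare: lon ⌊0.38667/0.0833333⌋ = 4 → e; lat ⌊0.35949/0.0416667⌋ = 8 → i.
Extended square: lon ⌊0.05334/0.00833333⌋ = 6; lat ⌊0.02616/0.00416667⌋ = 6.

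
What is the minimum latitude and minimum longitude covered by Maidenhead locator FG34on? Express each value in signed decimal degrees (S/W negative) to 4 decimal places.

Field F=5, G=6: +5·20° lon, +6·10° lat → SW at lon -80°, lat -30°.
Square 3, 4: +3·2° lon, +4·1° lat → SW at lon -74°, lat -26°.
Subsquare o=14, n=13: +14·0.0833333° lon, +13·0.0416667° lat → SW at lon -72.8333°, lat -25.4583°.
latitude -25.4583, longitude -72.8333.

-25.4583, -72.8333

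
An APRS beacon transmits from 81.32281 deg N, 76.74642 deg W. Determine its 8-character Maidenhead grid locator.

FR11ph07

Offset from 180°W / 90°S: lon 103.25358°, lat 171.32281°.
Field: lon ⌊103.25358/20⌋ = 5 → F; lat ⌊171.32281/10⌋ = 17 → R.
Square: lon ⌊3.25358/2⌋ = 1; lat ⌊1.32281/1⌋ = 1.
Subsquare: lon ⌊1.25358/0.0833333⌋ = 15 → p; lat ⌊0.32281/0.0416667⌋ = 7 → h.
Extended square: lon ⌊0.00358/0.00833333⌋ = 0; lat ⌊0.03114/0.00416667⌋ = 7.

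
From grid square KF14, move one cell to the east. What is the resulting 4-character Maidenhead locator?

KF24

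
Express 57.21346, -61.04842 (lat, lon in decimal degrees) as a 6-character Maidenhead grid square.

FO97lf

Shift to the Maidenhead origin (180°W, 90°S): lon 118.9516, lat 147.2135.
Field (20°×10°, letters A–R): lon ⌊118.9516/20⌋ = 5 → F; lat ⌊147.2135/10⌋ = 14 → O.
Square (2°×1°, digits 0–9): lon ⌊18.9516/2⌋ = 9; lat ⌊7.2135/1⌋ = 7.
Subsquare (5′×2.5′, letters a–x): lon ⌊0.9516/0.0833333⌋ = 11 → l; lat ⌊0.2135/0.0416667⌋ = 5 → f.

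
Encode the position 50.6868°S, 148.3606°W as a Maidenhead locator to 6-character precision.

Shift to the Maidenhead origin (180°W, 90°S): lon 31.6394, lat 39.3132.
Field: lon ⌊31.6394/20⌋ = 1 → B; lat ⌊39.3132/10⌋ = 3 → D.
Square: lon ⌊11.6394/2⌋ = 5; lat ⌊9.3132/1⌋ = 9.
Subsquare: lon ⌊1.6394/0.0833333⌋ = 19 → t; lat ⌊0.3132/0.0416667⌋ = 7 → h.

BD59th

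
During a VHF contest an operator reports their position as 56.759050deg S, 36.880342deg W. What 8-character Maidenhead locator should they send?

HD13nf47

Offset from 180°W / 90°S: lon 143.11966°, lat 33.24095°.
Field: 143.11966/20 → 7 → H, 33.24095/10 → 3 → D; chars HD.
Square: 3.11966/2 → 1, 3.24095/1 → 3; chars 13.
Subsquare: 1.11966/0.0833333 → 13 → n, 0.24095/0.0416667 → 5 → f; chars nf.
Extended square: 0.03632/0.00833333 → 4, 0.03262/0.00416667 → 7; chars 47.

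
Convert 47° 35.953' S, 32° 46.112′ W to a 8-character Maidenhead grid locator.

HE32oj76

Shift to the Maidenhead origin (180°W, 90°S): lon 147.23147, lat 42.40078.
Field (20°×10°, letters A–R): 147.23147/20 → 7 → H, 42.40078/10 → 4 → E; chars HE.
Square (2°×1°, digits 0–9): 7.23147/2 → 3, 2.40078/1 → 2; chars 32.
Subsquare (5′×2.5′, letters a–x): 1.23147/0.0833333 → 14 → o, 0.40078/0.0416667 → 9 → j; chars oj.
Extended square (30″×15″, digits 0–9): 0.06480/0.00833333 → 7, 0.02578/0.00416667 → 6; chars 76.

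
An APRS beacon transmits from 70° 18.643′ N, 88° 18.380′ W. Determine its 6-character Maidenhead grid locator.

Offset from 180°W / 90°S: lon 91.6937°, lat 160.3107°.
Field: lon ⌊91.6937/20⌋ = 4 → E; lat ⌊160.3107/10⌋ = 16 → Q.
Square: lon ⌊11.6937/2⌋ = 5; lat ⌊0.3107/1⌋ = 0.
Subsquare: lon ⌊1.6937/0.0833333⌋ = 20 → u; lat ⌊0.3107/0.0416667⌋ = 7 → h.

EQ50uh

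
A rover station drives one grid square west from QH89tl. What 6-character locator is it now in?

Longitude subsquare t = 19; −1 → 18 = s.
The latitude characters are unchanged.

QH89sl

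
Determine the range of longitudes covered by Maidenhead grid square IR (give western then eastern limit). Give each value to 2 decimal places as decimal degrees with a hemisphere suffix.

20.00° W, 0.00° E

Field I=8, R=17: +8·20° lon, +17·10° lat → SW at lon -20°, lat 80°.
Cell spans 20° lon × 10° lat.
west 20.00° W, east 0.00° E.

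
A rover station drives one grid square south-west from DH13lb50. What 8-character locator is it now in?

Longitude extended square 5; −1 → 4.
Latitude extended square 0; −1 → -1, wraps to 9, carry into subsquare.
Latitude subsquare b = 1; −1 → 0 = a.

DH13la49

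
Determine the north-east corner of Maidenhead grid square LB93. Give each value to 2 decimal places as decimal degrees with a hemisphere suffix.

Field L=11, B=1: +11·20° lon, +1·10° lat → SW at lon 40°, lat -80°.
Square 9, 3: +9·2° lon, +3·1° lat → SW at lon 58°, lat -77°.
Cell spans 2° lon × 1° lat. NE corner is SW corner plus one full cell.
latitude 76.00° S, longitude 60.00° E.

76.00° S, 60.00° E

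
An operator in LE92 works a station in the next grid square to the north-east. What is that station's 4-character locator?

Longitude square 9; +1 → 10, wraps to 0, carry into field.
Longitude field L = 11; +1 → 12 = M.
Latitude square 2; +1 → 3.

ME03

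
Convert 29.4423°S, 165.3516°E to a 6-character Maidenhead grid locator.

RG20qn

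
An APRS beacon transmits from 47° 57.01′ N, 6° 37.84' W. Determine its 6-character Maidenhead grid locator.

IN67qw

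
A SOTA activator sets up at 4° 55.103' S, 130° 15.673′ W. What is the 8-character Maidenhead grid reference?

CI45ub89

Offset from 180°W / 90°S: lon 49.73878°, lat 85.08162°.
Field (20°×10°, letters A–R): 49.73878/20 → 2 → C, 85.08162/10 → 8 → I; chars CI.
Square (2°×1°, digits 0–9): 9.73878/2 → 4, 5.08162/1 → 5; chars 45.
Subsquare (5′×2.5′, letters a–x): 1.73878/0.0833333 → 20 → u, 0.08162/0.0416667 → 1 → b; chars ub.
Extended square (30″×15″, digits 0–9): 0.07212/0.00833333 → 8, 0.03995/0.00416667 → 9; chars 89.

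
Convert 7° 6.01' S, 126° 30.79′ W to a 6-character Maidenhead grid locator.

CI62rv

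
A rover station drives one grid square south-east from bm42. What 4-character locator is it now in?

BM51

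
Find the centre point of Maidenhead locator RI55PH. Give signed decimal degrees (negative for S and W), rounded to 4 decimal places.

-4.6875, 171.2917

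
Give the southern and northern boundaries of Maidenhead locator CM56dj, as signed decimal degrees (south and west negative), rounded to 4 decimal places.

Field C=2, M=12: +2·20° lon, +12·10° lat → SW at lon -140°, lat 30°.
Square 5, 6: +5·2° lon, +6·1° lat → SW at lon -130°, lat 36°.
Subsquare d=3, j=9: +3·0.0833333° lon, +9·0.0416667° lat → SW at lon -129.75°, lat 36.375°.
Cell spans 0.0833333° lon × 0.0416667° lat.
south 36.3750, north 36.4167.

36.3750, 36.4167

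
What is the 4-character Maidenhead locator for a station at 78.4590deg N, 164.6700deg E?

Offset from 180°W / 90°S: lon 344.67°, lat 168.46°.
Field: 344.67/20 → 17 → R, 168.46/10 → 16 → Q; chars RQ.
Square: 4.67/2 → 2, 8.46/1 → 8; chars 28.

RQ28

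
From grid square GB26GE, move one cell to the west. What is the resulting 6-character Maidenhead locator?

Longitude subsquare g = 6; −1 → 5 = f.
The latitude characters are unchanged.

GB26fe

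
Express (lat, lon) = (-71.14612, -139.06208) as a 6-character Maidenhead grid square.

Shift to the Maidenhead origin (180°W, 90°S): lon 40.9379, lat 18.8539.
Field (20°×10°, letters A–R): 40.9379/20 → 2 → C, 18.8539/10 → 1 → B; chars CB.
Square (2°×1°, digits 0–9): 0.9379/2 → 0, 8.8539/1 → 8; chars 08.
Subsquare (5′×2.5′, letters a–x): 0.9379/0.0833333 → 11 → l, 0.8539/0.0416667 → 20 → u; chars lu.

CB08lu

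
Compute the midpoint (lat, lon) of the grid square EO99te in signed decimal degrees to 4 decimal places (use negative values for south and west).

59.1875, -80.3750

Field E=4, O=14: +4·20° lon, +14·10° lat → SW at lon -100°, lat 50°.
Square 9, 9: +9·2° lon, +9·1° lat → SW at lon -82°, lat 59°.
Subsquare t=19, e=4: +19·0.0833333° lon, +4·0.0416667° lat → SW at lon -80.4167°, lat 59.1667°.
Cell spans 0.0833333° lon × 0.0416667° lat. Centre is SW corner plus half of each.
latitude 59.1875, longitude -80.3750.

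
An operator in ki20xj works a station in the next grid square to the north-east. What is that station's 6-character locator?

KI30ak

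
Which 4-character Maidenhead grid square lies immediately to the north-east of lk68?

Longitude square 6; +1 → 7.
Latitude square 8; +1 → 9.

LK79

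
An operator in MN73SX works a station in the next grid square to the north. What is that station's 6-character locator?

MN74sa

Latitude subsquare x = 23; +1 → 24, wraps to 0 = a, carry into square.
Latitude square 3; +1 → 4.
The longitude characters are unchanged.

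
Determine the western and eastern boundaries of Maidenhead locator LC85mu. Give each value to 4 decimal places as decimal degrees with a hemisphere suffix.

Field L=11, C=2: +11·20° lon, +2·10° lat → SW at lon 40°, lat -70°.
Square 8, 5: +8·2° lon, +5·1° lat → SW at lon 56°, lat -65°.
Subsquare m=12, u=20: +12·0.0833333° lon, +20·0.0416667° lat → SW at lon 57°, lat -64.1667°.
Cell spans 0.0833333° lon × 0.0416667° lat.
west 57.0000° E, east 57.0833° E.

57.0000° E, 57.0833° E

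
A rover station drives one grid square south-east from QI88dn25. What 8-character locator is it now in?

QI88dn34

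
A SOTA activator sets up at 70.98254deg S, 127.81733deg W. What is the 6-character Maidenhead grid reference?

Add 180° to longitude and 90° to latitude: 52.1827, 19.0175.
Field (20°×10°, letters A–R): lon ⌊52.1827/20⌋ = 2 → C; lat ⌊19.0175/10⌋ = 1 → B.
Square (2°×1°, digits 0–9): lon ⌊12.1827/2⌋ = 6; lat ⌊9.0175/1⌋ = 9.
Subsquare (5′×2.5′, letters a–x): lon ⌊0.1827/0.0833333⌋ = 2 → c; lat ⌊0.0175/0.0416667⌋ = 0 → a.

CB69ca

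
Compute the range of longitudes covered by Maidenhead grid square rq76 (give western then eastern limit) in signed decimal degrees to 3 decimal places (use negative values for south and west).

174.000, 176.000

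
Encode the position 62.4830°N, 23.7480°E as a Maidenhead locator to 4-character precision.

KP12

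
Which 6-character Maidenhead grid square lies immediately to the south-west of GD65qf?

Longitude subsquare q = 16; −1 → 15 = p.
Latitude subsquare f = 5; −1 → 4 = e.

GD65pe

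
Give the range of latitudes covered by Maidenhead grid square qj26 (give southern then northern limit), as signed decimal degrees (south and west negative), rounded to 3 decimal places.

Field Q=16, J=9: +16·20° lon, +9·10° lat → SW at lon 140°, lat 0°.
Square 2, 6: +2·2° lon, +6·1° lat → SW at lon 144°, lat 6°.
Cell spans 2° lon × 1° lat.
south 6.000, north 7.000.

6.000, 7.000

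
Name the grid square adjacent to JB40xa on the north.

Latitude subsquare a = 0; +1 → 1 = b.
The longitude characters are unchanged.

JB40xb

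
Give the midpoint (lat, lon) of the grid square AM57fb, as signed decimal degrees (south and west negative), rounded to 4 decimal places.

Field A=0, M=12: +0·20° lon, +12·10° lat → SW at lon -180°, lat 30°.
Square 5, 7: +5·2° lon, +7·1° lat → SW at lon -170°, lat 37°.
Subsquare f=5, b=1: +5·0.0833333° lon, +1·0.0416667° lat → SW at lon -169.583°, lat 37.0417°.
Cell spans 0.0833333° lon × 0.0416667° lat. Centre is SW corner plus half of each.
latitude 37.0625, longitude -169.5417.

37.0625, -169.5417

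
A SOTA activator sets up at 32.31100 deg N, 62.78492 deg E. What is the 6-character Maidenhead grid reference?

MM12jh

Shift to the Maidenhead origin (180°W, 90°S): lon 242.7849, lat 122.3110.
Field: 242.7849/20 → 12 → M, 122.3110/10 → 12 → M; chars MM.
Square: 2.7849/2 → 1, 2.3110/1 → 2; chars 12.
Subsquare: 0.7849/0.0833333 → 9 → j, 0.3110/0.0416667 → 7 → h; chars jh.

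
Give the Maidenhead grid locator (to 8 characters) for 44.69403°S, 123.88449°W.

CE85bh33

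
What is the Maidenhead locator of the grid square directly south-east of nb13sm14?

NB13sm23

Longitude extended square 1; +1 → 2.
Latitude extended square 4; −1 → 3.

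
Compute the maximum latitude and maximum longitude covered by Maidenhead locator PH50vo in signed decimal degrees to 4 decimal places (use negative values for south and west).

Field P=15, H=7: +15·20° lon, +7·10° lat → SW at lon 120°, lat -20°.
Square 5, 0: +5·2° lon, +0·1° lat → SW at lon 130°, lat -20°.
Subsquare v=21, o=14: +21·0.0833333° lon, +14·0.0416667° lat → SW at lon 131.75°, lat -19.4167°.
Cell spans 0.0833333° lon × 0.0416667° lat. NE corner is SW corner plus one full cell.
latitude -19.3750, longitude 131.8333.

-19.3750, 131.8333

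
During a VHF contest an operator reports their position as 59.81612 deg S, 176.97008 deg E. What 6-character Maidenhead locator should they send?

RD80le

Add 180° to longitude and 90° to latitude: 356.9701, 30.1839.
Field: 356.9701/20 → 17 → R, 30.1839/10 → 3 → D; chars RD.
Square: 16.9701/2 → 8, 0.1839/1 → 0; chars 80.
Subsquare: 0.9701/0.0833333 → 11 → l, 0.1839/0.0416667 → 4 → e; chars le.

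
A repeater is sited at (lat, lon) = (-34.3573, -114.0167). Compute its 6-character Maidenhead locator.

Shift to the Maidenhead origin (180°W, 90°S): lon 65.9833, lat 55.6427.
Field: 65.9833/20 → 3 → D, 55.6427/10 → 5 → F; chars DF.
Square: 5.9833/2 → 2, 5.6427/1 → 5; chars 25.
Subsquare: 1.9833/0.0833333 → 23 → x, 0.6427/0.0416667 → 15 → p; chars xp.

DF25xp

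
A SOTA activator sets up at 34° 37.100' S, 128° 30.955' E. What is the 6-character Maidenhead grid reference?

Offset from 180°W / 90°S: lon 308.5159°, lat 55.3817°.
Field: lon ⌊308.5159/20⌋ = 15 → P; lat ⌊55.3817/10⌋ = 5 → F.
Square: lon ⌊8.5159/2⌋ = 4; lat ⌊5.3817/1⌋ = 5.
Subsquare: lon ⌊0.5159/0.0833333⌋ = 6 → g; lat ⌊0.3817/0.0416667⌋ = 9 → j.

PF45gj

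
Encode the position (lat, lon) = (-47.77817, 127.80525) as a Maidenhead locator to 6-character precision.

PE32vf

Add 180° to longitude and 90° to latitude: 307.8053, 42.2218.
Field: 307.8053/20 → 15 → P, 42.2218/10 → 4 → E; chars PE.
Square: 7.8053/2 → 3, 2.2218/1 → 2; chars 32.
Subsquare: 1.8053/0.0833333 → 21 → v, 0.2218/0.0416667 → 5 → f; chars vf.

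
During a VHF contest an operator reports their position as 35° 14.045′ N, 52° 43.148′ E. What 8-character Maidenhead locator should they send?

Shift to the Maidenhead origin (180°W, 90°S): lon 232.71913, lat 125.23408.
Field: 232.71913/20 → 11 → L, 125.23408/10 → 12 → M; chars LM.
Square: 12.71913/2 → 6, 5.23408/1 → 5; chars 65.
Subsquare: 0.71913/0.0833333 → 8 → i, 0.23408/0.0416667 → 5 → f; chars if.
Extended square: 0.05247/0.00833333 → 6, 0.02575/0.00416667 → 6; chars 66.

LM65if66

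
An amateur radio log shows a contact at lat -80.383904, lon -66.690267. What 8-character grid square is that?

Add 180° to longitude and 90° to latitude: 113.30973, 9.61610.
Field: 113.30973/20 → 5 → F, 9.61610/10 → 0 → A; chars FA.
Square: 13.30973/2 → 6, 9.61610/1 → 9; chars 69.
Subsquare: 1.30973/0.0833333 → 15 → p, 0.61610/0.0416667 → 14 → o; chars po.
Extended square: 0.05973/0.00833333 → 7, 0.03276/0.00416667 → 7; chars 77.

FA69po77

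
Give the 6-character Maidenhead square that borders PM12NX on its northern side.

PM13na

Latitude subsquare x = 23; +1 → 24, wraps to 0 = a, carry into square.
Latitude square 2; +1 → 3.
The longitude characters are unchanged.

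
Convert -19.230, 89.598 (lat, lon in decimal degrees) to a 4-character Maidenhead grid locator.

Offset from 180°W / 90°S: lon 269.60°, lat 70.77°.
Field (20°×10°, letters A–R): 269.60/20 → 13 → N, 70.77/10 → 7 → H; chars NH.
Square (2°×1°, digits 0–9): 9.60/2 → 4, 0.77/1 → 0; chars 40.

NH40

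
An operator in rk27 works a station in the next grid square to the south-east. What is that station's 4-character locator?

Longitude square 2; +1 → 3.
Latitude square 7; −1 → 6.

RK36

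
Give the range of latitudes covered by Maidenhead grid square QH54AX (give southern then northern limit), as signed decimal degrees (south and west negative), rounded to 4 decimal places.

-15.0417, -15.0000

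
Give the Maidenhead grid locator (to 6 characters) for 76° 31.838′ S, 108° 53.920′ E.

Offset from 180°W / 90°S: lon 288.8987°, lat 13.4694°.
Field (20°×10°, letters A–R): 288.8987/20 → 14 → O, 13.4694/10 → 1 → B; chars OB.
Square (2°×1°, digits 0–9): 8.8987/2 → 4, 3.4694/1 → 3; chars 43.
Subsquare (5′×2.5′, letters a–x): 0.8987/0.0833333 → 10 → k, 0.4694/0.0416667 → 11 → l; chars kl.

OB43kl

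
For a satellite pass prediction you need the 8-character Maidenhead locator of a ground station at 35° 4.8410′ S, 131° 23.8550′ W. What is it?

CF44hw20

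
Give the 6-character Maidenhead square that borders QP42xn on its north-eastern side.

QP52ao

Longitude subsquare x = 23; +1 → 24, wraps to 0 = a, carry into square.
Longitude square 4; +1 → 5.
Latitude subsquare n = 13; +1 → 14 = o.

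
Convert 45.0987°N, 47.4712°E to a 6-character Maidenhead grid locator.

Add 180° to longitude and 90° to latitude: 227.4712, 135.0987.
Field: lon ⌊227.4712/20⌋ = 11 → L; lat ⌊135.0987/10⌋ = 13 → N.
Square: lon ⌊7.4712/2⌋ = 3; lat ⌊5.0987/1⌋ = 5.
Subsquare: lon ⌊1.4712/0.0833333⌋ = 17 → r; lat ⌊0.0987/0.0416667⌋ = 2 → c.

LN35rc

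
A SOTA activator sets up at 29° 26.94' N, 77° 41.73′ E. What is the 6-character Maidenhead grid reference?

ML89uk

Add 180° to longitude and 90° to latitude: 257.6955, 119.4490.
Field: lon ⌊257.6955/20⌋ = 12 → M; lat ⌊119.4490/10⌋ = 11 → L.
Square: lon ⌊17.6955/2⌋ = 8; lat ⌊9.4490/1⌋ = 9.
Subsquare: lon ⌊1.6955/0.0833333⌋ = 20 → u; lat ⌊0.4490/0.0416667⌋ = 10 → k.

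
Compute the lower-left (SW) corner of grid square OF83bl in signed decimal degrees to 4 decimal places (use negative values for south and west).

-36.5417, 116.0833

Field O=14, F=5: +14·20° lon, +5·10° lat → SW at lon 100°, lat -40°.
Square 8, 3: +8·2° lon, +3·1° lat → SW at lon 116°, lat -37°.
Subsquare b=1, l=11: +1·0.0833333° lon, +11·0.0416667° lat → SW at lon 116.083°, lat -36.5417°.
latitude -36.5417, longitude 116.0833.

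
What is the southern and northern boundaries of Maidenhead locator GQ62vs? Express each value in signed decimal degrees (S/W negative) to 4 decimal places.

72.7500, 72.7917

Field G=6, Q=16: +6·20° lon, +16·10° lat → SW at lon -60°, lat 70°.
Square 6, 2: +6·2° lon, +2·1° lat → SW at lon -48°, lat 72°.
Subsquare v=21, s=18: +21·0.0833333° lon, +18·0.0416667° lat → SW at lon -46.25°, lat 72.75°.
Cell spans 0.0833333° lon × 0.0416667° lat.
south 72.7500, north 72.7917.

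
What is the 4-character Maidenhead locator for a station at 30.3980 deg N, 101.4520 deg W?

Shift to the Maidenhead origin (180°W, 90°S): lon 78.55, lat 120.40.
Field: lon ⌊78.55/20⌋ = 3 → D; lat ⌊120.40/10⌋ = 12 → M.
Square: lon ⌊18.55/2⌋ = 9; lat ⌊0.40/1⌋ = 0.

DM90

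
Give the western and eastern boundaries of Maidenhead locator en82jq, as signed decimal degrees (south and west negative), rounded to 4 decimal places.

-83.2500, -83.1667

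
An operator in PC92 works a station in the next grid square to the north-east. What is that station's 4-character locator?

Longitude square 9; +1 → 10, wraps to 0, carry into field.
Longitude field P = 15; +1 → 16 = Q.
Latitude square 2; +1 → 3.

QC03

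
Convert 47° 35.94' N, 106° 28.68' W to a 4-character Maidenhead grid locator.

DN67

Offset from 180°W / 90°S: lon 73.52°, lat 137.60°.
Field: lon ⌊73.52/20⌋ = 3 → D; lat ⌊137.60/10⌋ = 13 → N.
Square: lon ⌊13.52/2⌋ = 6; lat ⌊7.60/1⌋ = 7.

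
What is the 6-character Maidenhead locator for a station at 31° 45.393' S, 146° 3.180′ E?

QF38af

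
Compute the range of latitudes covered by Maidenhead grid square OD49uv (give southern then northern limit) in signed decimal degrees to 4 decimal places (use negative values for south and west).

-50.1250, -50.0833

Field O=14, D=3: +14·20° lon, +3·10° lat → SW at lon 100°, lat -60°.
Square 4, 9: +4·2° lon, +9·1° lat → SW at lon 108°, lat -51°.
Subsquare u=20, v=21: +20·0.0833333° lon, +21·0.0416667° lat → SW at lon 109.667°, lat -50.125°.
Cell spans 0.0833333° lon × 0.0416667° lat.
south -50.1250, north -50.0833.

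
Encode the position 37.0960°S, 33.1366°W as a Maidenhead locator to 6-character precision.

Add 180° to longitude and 90° to latitude: 146.8634, 52.9040.
Field (20°×10°, letters A–R): lon ⌊146.8634/20⌋ = 7 → H; lat ⌊52.9040/10⌋ = 5 → F.
Square (2°×1°, digits 0–9): lon ⌊6.8634/2⌋ = 3; lat ⌊2.9040/1⌋ = 2.
Subsquare (5′×2.5′, letters a–x): lon ⌊0.8634/0.0833333⌋ = 10 → k; lat ⌊0.9040/0.0416667⌋ = 21 → v.

HF32kv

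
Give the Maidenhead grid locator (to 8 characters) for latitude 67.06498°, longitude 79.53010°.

MP97sb35

Add 180° to longitude and 90° to latitude: 259.53010, 157.06498.
Field (20°×10°, letters A–R): 259.53010/20 → 12 → M, 157.06498/10 → 15 → P; chars MP.
Square (2°×1°, digits 0–9): 19.53010/2 → 9, 7.06498/1 → 7; chars 97.
Subsquare (5′×2.5′, letters a–x): 1.53010/0.0833333 → 18 → s, 0.06498/0.0416667 → 1 → b; chars sb.
Extended square (30″×15″, digits 0–9): 0.03010/0.00833333 → 3, 0.02331/0.00416667 → 5; chars 35.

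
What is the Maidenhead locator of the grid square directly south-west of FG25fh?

Longitude subsquare f = 5; −1 → 4 = e.
Latitude subsquare h = 7; −1 → 6 = g.

FG25eg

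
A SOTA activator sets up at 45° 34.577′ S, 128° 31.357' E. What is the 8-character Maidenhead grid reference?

PE44gk21

Add 180° to longitude and 90° to latitude: 308.52262, 44.42372.
Field (20°×10°, letters A–R): lon ⌊308.52262/20⌋ = 15 → P; lat ⌊44.42372/10⌋ = 4 → E.
Square (2°×1°, digits 0–9): lon ⌊8.52262/2⌋ = 4; lat ⌊4.42372/1⌋ = 4.
Subsquare (5′×2.5′, letters a–x): lon ⌊0.52262/0.0833333⌋ = 6 → g; lat ⌊0.42372/0.0416667⌋ = 10 → k.
Extended square (30″×15″, digits 0–9): lon ⌊0.02262/0.00833333⌋ = 2; lat ⌊0.00705/0.00416667⌋ = 1.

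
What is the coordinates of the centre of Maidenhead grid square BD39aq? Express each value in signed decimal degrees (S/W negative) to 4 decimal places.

Field B=1, D=3: +1·20° lon, +3·10° lat → SW at lon -160°, lat -60°.
Square 3, 9: +3·2° lon, +9·1° lat → SW at lon -154°, lat -51°.
Subsquare a=0, q=16: +0·0.0833333° lon, +16·0.0416667° lat → SW at lon -154°, lat -50.3333°.
Cell spans 0.0833333° lon × 0.0416667° lat. Centre is SW corner plus half of each.
latitude -50.3125, longitude -153.9583.

-50.3125, -153.9583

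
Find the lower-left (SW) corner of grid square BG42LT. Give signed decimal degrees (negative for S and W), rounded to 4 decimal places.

Field B=1, G=6: +1·20° lon, +6·10° lat → SW at lon -160°, lat -30°.
Square 4, 2: +4·2° lon, +2·1° lat → SW at lon -152°, lat -28°.
Subsquare l=11, t=19: +11·0.0833333° lon, +19·0.0416667° lat → SW at lon -151.083°, lat -27.2083°.
latitude -27.2083, longitude -151.0833.

-27.2083, -151.0833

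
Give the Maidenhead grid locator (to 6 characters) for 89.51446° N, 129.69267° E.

PR49um

Offset from 180°W / 90°S: lon 309.6927°, lat 179.5145°.
Field: lon ⌊309.6927/20⌋ = 15 → P; lat ⌊179.5145/10⌋ = 17 → R.
Square: lon ⌊9.6927/2⌋ = 4; lat ⌊9.5145/1⌋ = 9.
Subsquare: lon ⌊1.6927/0.0833333⌋ = 20 → u; lat ⌊0.5145/0.0416667⌋ = 12 → m.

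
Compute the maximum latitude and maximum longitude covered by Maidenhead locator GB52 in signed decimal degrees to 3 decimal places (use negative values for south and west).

Field G=6, B=1: +6·20° lon, +1·10° lat → SW at lon -60°, lat -80°.
Square 5, 2: +5·2° lon, +2·1° lat → SW at lon -50°, lat -78°.
Cell spans 2° lon × 1° lat. NE corner is SW corner plus one full cell.
latitude -77.000, longitude -48.000.

-77.000, -48.000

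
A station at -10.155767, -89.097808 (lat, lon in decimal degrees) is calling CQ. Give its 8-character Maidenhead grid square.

Offset from 180°W / 90°S: lon 90.90219°, lat 79.84423°.
Field: lon ⌊90.90219/20⌋ = 4 → E; lat ⌊79.84423/10⌋ = 7 → H.
Square: lon ⌊10.90219/2⌋ = 5; lat ⌊9.84423/1⌋ = 9.
Subsquare: lon ⌊0.90219/0.0833333⌋ = 10 → k; lat ⌊0.84423/0.0416667⌋ = 20 → u.
Extended square: lon ⌊0.06886/0.00833333⌋ = 8; lat ⌊0.01090/0.00416667⌋ = 2.

EH59ku82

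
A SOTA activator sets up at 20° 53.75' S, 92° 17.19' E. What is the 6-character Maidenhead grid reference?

NG69dc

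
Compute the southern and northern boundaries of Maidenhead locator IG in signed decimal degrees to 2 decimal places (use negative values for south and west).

-30.00, -20.00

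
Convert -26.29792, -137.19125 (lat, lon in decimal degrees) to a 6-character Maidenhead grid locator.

CG13jq

Add 180° to longitude and 90° to latitude: 42.8088, 63.7021.
Field: 42.8088/20 → 2 → C, 63.7021/10 → 6 → G; chars CG.
Square: 2.8088/2 → 1, 3.7021/1 → 3; chars 13.
Subsquare: 0.8088/0.0833333 → 9 → j, 0.7021/0.0416667 → 16 → q; chars jq.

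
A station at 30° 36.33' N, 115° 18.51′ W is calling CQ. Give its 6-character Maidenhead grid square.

DM20io

Shift to the Maidenhead origin (180°W, 90°S): lon 64.6915, lat 120.6055.
Field: lon ⌊64.6915/20⌋ = 3 → D; lat ⌊120.6055/10⌋ = 12 → M.
Square: lon ⌊4.6915/2⌋ = 2; lat ⌊0.6055/1⌋ = 0.
Subsquare: lon ⌊0.6915/0.0833333⌋ = 8 → i; lat ⌊0.6055/0.0416667⌋ = 14 → o.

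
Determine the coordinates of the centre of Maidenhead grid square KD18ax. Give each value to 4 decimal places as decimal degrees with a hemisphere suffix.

51.0208° S, 22.0417° E

Field K=10, D=3: +10·20° lon, +3·10° lat → SW at lon 20°, lat -60°.
Square 1, 8: +1·2° lon, +8·1° lat → SW at lon 22°, lat -52°.
Subsquare a=0, x=23: +0·0.0833333° lon, +23·0.0416667° lat → SW at lon 22°, lat -51.0417°.
Cell spans 0.0833333° lon × 0.0416667° lat. Centre is SW corner plus half of each.
latitude 51.0208° S, longitude 22.0417° E.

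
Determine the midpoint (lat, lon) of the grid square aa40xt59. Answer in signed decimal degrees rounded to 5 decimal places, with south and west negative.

Field A=0, A=0: +0·20° lon, +0·10° lat → SW at lon -180°, lat -90°.
Square 4, 0: +4·2° lon, +0·1° lat → SW at lon -172°, lat -90°.
Subsquare x=23, t=19: +23·0.0833333° lon, +19·0.0416667° lat → SW at lon -170.083°, lat -89.2083°.
Extended square 5, 9: +5·0.00833333° lon, +9·0.00416667° lat → SW at lon -170.042°, lat -89.1708°.
Cell spans 0.00833333° lon × 0.00416667° lat. Centre is SW corner plus half of each.
latitude -89.16875, longitude -170.03750.

-89.16875, -170.03750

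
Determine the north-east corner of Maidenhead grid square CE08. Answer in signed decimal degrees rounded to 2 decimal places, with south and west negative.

Field C=2, E=4: +2·20° lon, +4·10° lat → SW at lon -140°, lat -50°.
Square 0, 8: +0·2° lon, +8·1° lat → SW at lon -140°, lat -42°.
Cell spans 2° lon × 1° lat. NE corner is SW corner plus one full cell.
latitude -41.00, longitude -138.00.

-41.00, -138.00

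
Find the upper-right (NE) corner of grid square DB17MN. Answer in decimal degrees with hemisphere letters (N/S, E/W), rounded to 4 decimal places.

72.4167° S, 116.9167° W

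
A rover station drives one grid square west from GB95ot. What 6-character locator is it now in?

GB95nt

Longitude subsquare o = 14; −1 → 13 = n.
The latitude characters are unchanged.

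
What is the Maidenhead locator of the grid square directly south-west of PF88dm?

PF88cl

Longitude subsquare d = 3; −1 → 2 = c.
Latitude subsquare m = 12; −1 → 11 = l.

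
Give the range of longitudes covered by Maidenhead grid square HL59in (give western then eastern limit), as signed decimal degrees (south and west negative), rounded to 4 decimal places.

Field H=7, L=11: +7·20° lon, +11·10° lat → SW at lon -40°, lat 20°.
Square 5, 9: +5·2° lon, +9·1° lat → SW at lon -30°, lat 29°.
Subsquare i=8, n=13: +8·0.0833333° lon, +13·0.0416667° lat → SW at lon -29.3333°, lat 29.5417°.
Cell spans 0.0833333° lon × 0.0416667° lat.
west -29.3333, east -29.2500.

-29.3333, -29.2500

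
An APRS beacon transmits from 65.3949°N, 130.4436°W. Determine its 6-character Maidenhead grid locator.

CP45sj

Shift to the Maidenhead origin (180°W, 90°S): lon 49.5564, lat 155.3949.
Field (20°×10°, letters A–R): 49.5564/20 → 2 → C, 155.3949/10 → 15 → P; chars CP.
Square (2°×1°, digits 0–9): 9.5564/2 → 4, 5.3949/1 → 5; chars 45.
Subsquare (5′×2.5′, letters a–x): 1.5564/0.0833333 → 18 → s, 0.3949/0.0416667 → 9 → j; chars sj.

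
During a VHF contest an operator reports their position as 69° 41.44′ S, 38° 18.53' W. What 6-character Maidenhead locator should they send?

HC00uh

Shift to the Maidenhead origin (180°W, 90°S): lon 141.6912, lat 20.3093.
Field: lon ⌊141.6912/20⌋ = 7 → H; lat ⌊20.3093/10⌋ = 2 → C.
Square: lon ⌊1.6912/2⌋ = 0; lat ⌊0.3093/1⌋ = 0.
Subsquare: lon ⌊1.6912/0.0833333⌋ = 20 → u; lat ⌊0.3093/0.0416667⌋ = 7 → h.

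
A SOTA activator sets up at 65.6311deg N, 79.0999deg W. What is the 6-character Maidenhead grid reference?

FP05kp

Shift to the Maidenhead origin (180°W, 90°S): lon 100.9001, lat 155.6311.
Field: 100.9001/20 → 5 → F, 155.6311/10 → 15 → P; chars FP.
Square: 0.9001/2 → 0, 5.6311/1 → 5; chars 05.
Subsquare: 0.9001/0.0833333 → 10 → k, 0.6311/0.0416667 → 15 → p; chars kp.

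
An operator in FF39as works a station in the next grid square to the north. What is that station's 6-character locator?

FF39at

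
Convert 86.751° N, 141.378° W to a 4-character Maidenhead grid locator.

BR96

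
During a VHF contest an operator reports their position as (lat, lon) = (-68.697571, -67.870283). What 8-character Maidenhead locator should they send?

FC61bh52

Add 180° to longitude and 90° to latitude: 112.12972, 21.30243.
Field: 112.12972/20 → 5 → F, 21.30243/10 → 2 → C; chars FC.
Square: 12.12972/2 → 6, 1.30243/1 → 1; chars 61.
Subsquare: 0.12972/0.0833333 → 1 → b, 0.30243/0.0416667 → 7 → h; chars bh.
Extended square: 0.04638/0.00833333 → 5, 0.01076/0.00416667 → 2; chars 52.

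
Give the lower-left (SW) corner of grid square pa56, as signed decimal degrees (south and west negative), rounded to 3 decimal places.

Field P=15, A=0: +15·20° lon, +0·10° lat → SW at lon 120°, lat -90°.
Square 5, 6: +5·2° lon, +6·1° lat → SW at lon 130°, lat -84°.
latitude -84.000, longitude 130.000.

-84.000, 130.000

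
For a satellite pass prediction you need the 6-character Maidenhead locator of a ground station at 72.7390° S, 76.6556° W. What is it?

Add 180° to longitude and 90° to latitude: 103.3444, 17.2610.
Field: 103.3444/20 → 5 → F, 17.2610/10 → 1 → B; chars FB.
Square: 3.3444/2 → 1, 7.2610/1 → 7; chars 17.
Subsquare: 1.3444/0.0833333 → 16 → q, 0.2610/0.0416667 → 6 → g; chars qg.

FB17qg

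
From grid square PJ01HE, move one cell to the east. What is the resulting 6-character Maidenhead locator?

PJ01ie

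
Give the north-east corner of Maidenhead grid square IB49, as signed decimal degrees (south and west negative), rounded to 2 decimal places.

-70.00, -10.00

Field I=8, B=1: +8·20° lon, +1·10° lat → SW at lon -20°, lat -80°.
Square 4, 9: +4·2° lon, +9·1° lat → SW at lon -12°, lat -71°.
Cell spans 2° lon × 1° lat. NE corner is SW corner plus one full cell.
latitude -70.00, longitude -10.00.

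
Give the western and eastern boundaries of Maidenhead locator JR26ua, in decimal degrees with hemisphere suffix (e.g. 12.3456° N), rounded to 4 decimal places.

Field J=9, R=17: +9·20° lon, +17·10° lat → SW at lon 0°, lat 80°.
Square 2, 6: +2·2° lon, +6·1° lat → SW at lon 4°, lat 86°.
Subsquare u=20, a=0: +20·0.0833333° lon, +0·0.0416667° lat → SW at lon 5.66667°, lat 86°.
Cell spans 0.0833333° lon × 0.0416667° lat.
west 5.6667° E, east 5.7500° E.

5.6667° E, 5.7500° E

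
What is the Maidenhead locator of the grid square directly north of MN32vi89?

MN32vj80

Latitude extended square 9; +1 → 10, wraps to 0, carry into subsquare.
Latitude subsquare i = 8; +1 → 9 = j.
The longitude characters are unchanged.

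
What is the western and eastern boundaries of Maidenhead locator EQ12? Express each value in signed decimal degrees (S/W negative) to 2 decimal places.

Field E=4, Q=16: +4·20° lon, +16·10° lat → SW at lon -100°, lat 70°.
Square 1, 2: +1·2° lon, +2·1° lat → SW at lon -98°, lat 72°.
Cell spans 2° lon × 1° lat.
west -98.00, east -96.00.

-98.00, -96.00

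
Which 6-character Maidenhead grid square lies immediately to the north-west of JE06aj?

IE96xk

Longitude subsquare a = 0; −1 → -1, wraps to 23 = x, carry into square.
Longitude square 0; −1 → -1, wraps to 9, carry into field.
Longitude field J = 9; −1 → 8 = I.
Latitude subsquare j = 9; +1 → 10 = k.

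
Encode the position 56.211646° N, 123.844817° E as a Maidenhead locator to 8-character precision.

Shift to the Maidenhead origin (180°W, 90°S): lon 303.84482, lat 146.21165.
Field (20°×10°, letters A–R): 303.84482/20 → 15 → P, 146.21165/10 → 14 → O; chars PO.
Square (2°×1°, digits 0–9): 3.84482/2 → 1, 6.21165/1 → 6; chars 16.
Subsquare (5′×2.5′, letters a–x): 1.84482/0.0833333 → 22 → w, 0.21165/0.0416667 → 5 → f; chars wf.
Extended square (30″×15″, digits 0–9): 0.01148/0.00833333 → 1, 0.00331/0.00416667 → 0; chars 10.

PO16wf10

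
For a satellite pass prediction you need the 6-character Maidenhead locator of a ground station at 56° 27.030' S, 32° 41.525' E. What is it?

Offset from 180°W / 90°S: lon 212.6921°, lat 33.5495°.
Field: lon ⌊212.6921/20⌋ = 10 → K; lat ⌊33.5495/10⌋ = 3 → D.
Square: lon ⌊12.6921/2⌋ = 6; lat ⌊3.5495/1⌋ = 3.
Subsquare: lon ⌊0.6921/0.0833333⌋ = 8 → i; lat ⌊0.5495/0.0416667⌋ = 13 → n.

KD63in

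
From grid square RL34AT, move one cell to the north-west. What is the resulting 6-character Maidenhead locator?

RL24xu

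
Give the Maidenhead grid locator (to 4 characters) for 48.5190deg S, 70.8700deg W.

Offset from 180°W / 90°S: lon 109.13°, lat 41.48°.
Field: lon ⌊109.13/20⌋ = 5 → F; lat ⌊41.48/10⌋ = 4 → E.
Square: lon ⌊9.13/2⌋ = 4; lat ⌊1.48/1⌋ = 1.

FE41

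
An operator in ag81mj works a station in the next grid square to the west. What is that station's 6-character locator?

AG81lj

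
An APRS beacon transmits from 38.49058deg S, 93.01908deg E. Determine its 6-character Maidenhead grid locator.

Add 180° to longitude and 90° to latitude: 273.0191, 51.5094.
Field: 273.0191/20 → 13 → N, 51.5094/10 → 5 → F; chars NF.
Square: 13.0191/2 → 6, 1.5094/1 → 1; chars 61.
Subsquare: 1.0191/0.0833333 → 12 → m, 0.5094/0.0416667 → 12 → m; chars mm.

NF61mm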